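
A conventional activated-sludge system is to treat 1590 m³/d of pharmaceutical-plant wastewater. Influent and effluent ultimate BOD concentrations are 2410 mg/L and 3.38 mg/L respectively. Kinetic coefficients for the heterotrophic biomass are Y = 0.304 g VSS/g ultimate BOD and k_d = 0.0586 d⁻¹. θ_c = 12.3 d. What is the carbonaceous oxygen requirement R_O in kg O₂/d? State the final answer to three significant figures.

The observed yield is Y_obs = Y/(1 + k_d·θ_c) = 0.304 / (1 + 0.0586 × 12.3) = 0.304 / 1.721 = 0.1767 g VSS per g ultimate BOD removed.
Substrate removed = Q·(S₀ − S) = 1590 m³/d × (2410 − 3.38) g/m³ = 3.83×10^6 g/d = 3827 kg/d.
Biomass synthesised: P_X = Y_obs × 3827 = 676.0 kg VSS/d.
R_O = Q·(S₀ − S) − 1.42·P_X = 3827 − 1.42 × 676.0 = 2867 kg O₂/d.

R_O ≈ 2870 kg O₂/d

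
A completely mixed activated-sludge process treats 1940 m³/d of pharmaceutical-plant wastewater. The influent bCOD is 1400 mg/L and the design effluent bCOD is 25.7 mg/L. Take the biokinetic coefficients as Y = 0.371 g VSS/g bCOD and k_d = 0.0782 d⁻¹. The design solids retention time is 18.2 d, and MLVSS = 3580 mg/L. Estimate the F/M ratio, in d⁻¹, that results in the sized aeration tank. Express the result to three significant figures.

Steady-state biomass mass balance: V·X·(1 + k_d·θ_c) = Y·Q·(S₀ − S)·θ_c, so V = 0.371 × 1940 × (1400 − 25.7) × 18.2 / [3580 × (1 + 0.0782 × 18.2)] = 1.8×10^7 / 8675 = 2075 m³.
F/M = Q·S₀ / (V·X) = 1940 × 1400 / (2075 × 3580) = 0.3656 g bCOD·(g VSS·d)⁻¹.

F/M ≈ 0.366 d⁻¹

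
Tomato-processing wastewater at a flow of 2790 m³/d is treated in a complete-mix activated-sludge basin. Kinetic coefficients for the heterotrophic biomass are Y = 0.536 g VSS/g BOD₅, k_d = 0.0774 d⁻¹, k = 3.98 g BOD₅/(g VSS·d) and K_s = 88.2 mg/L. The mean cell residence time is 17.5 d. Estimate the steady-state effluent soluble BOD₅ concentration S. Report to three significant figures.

S ≈ 5.94 mg/L

For a completely mixed reactor with recycle the Lawrence–McCarty relation gives S = K_s·(1 + k_d·θ_c) / [θ_c·(Y·k − k_d) − 1] = 88.2 × (1 + 0.0774 × 17.5) / [17.5 × (0.536 × 3.98 − 0.0774) − 1] = 207.7 / 34.98 = 5.937 mg/L.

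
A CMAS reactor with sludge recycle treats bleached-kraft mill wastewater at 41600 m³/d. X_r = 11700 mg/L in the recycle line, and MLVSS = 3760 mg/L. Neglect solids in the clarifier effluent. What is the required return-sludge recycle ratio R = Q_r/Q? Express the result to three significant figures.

R ≈ 0.474

R = Q_r/Q = X/(X_r − X) = 3760 / (11700 − 3760) = 0.4736.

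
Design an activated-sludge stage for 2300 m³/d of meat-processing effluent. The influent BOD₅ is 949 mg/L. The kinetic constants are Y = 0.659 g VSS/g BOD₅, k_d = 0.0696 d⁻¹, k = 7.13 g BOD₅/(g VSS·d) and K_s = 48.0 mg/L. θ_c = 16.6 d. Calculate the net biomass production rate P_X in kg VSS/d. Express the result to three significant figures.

From the Monod/SRT balance for a CMAS, S = K_s·(1+k_d θ_c)/[θ_c·(Y k − k_d) − 1] = 48.0 × (1 + 0.0696 × 16.6) / [16.6 × (0.659 × 7.13 − 0.0696) − 1] = 103.5 / 75.84 = 1.364 mg/L.
Correct the yield for decay: Y_obs = Y/(1 + k_d θ_c) = 0.659 / (1 + 0.0696 × 16.6) = 0.659 / 2.155 = 0.3057.
Mass of BOD₅ removed per day: Q(S₀ − S) = 2300 × 947.6 g/m³ = 2180 kg/d.
Biomass produced: P_X = Y_obs·Q·ΔS = 0.3057 × 2180 ≈ 666.4 kg VSS/d.

P_X ≈ 666 kg VSS/d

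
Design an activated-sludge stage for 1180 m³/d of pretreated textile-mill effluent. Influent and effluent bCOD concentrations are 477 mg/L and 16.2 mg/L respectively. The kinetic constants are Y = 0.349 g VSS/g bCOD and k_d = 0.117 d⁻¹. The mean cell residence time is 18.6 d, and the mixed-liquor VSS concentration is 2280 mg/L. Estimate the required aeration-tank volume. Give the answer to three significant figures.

Steady-state biomass mass balance: V·X·(1 + k_d·θ_c) = Y·Q·(S₀ − S)·θ_c, so V = 0.349 × 1180 × (477 − 16.2) × 18.6 / [2280 × (1 + 0.117 × 18.6)] = 3.53×10^6 / 7242 = 487.4 m³.

V ≈ 487 m³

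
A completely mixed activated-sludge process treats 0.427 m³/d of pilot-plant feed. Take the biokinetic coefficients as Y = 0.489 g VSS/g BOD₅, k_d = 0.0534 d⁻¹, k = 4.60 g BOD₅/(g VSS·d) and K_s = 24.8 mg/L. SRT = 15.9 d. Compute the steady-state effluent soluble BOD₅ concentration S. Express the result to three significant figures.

S ≈ 1.35 mg/L

Effluent substrate depends only on kinetics and SRT: S = K_s(1 + k_d θ_c) / [θ_c(Yk − k_d) − 1] = 24.8 × (1 + 0.0534 × 15.9) / [15.9 × (0.489 × 4.60 − 0.0534) − 1] = 45.86 / 33.92 = 1.352 mg/L.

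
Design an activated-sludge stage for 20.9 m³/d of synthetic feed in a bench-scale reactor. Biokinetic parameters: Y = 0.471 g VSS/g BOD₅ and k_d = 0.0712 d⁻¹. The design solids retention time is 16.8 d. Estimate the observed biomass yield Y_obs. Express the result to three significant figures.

Y_obs = Y / (1 + k_d θ_c) = 0.471 / (1 + 0.0712 × 16.8) = 0.471 / 2.196 = 0.2145.

Y_obs ≈ 0.214 g VSS/g BOD₅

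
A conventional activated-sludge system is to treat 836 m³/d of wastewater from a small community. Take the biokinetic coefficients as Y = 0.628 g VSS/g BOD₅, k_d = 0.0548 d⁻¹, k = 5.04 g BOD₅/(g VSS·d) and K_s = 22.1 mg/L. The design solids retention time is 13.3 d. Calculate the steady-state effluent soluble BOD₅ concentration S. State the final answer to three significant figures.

S ≈ 0.946 mg/L

From the Monod/SRT balance for a CMAS, S = K_s·(1+k_d θ_c)/[θ_c·(Y k − k_d) − 1] = 22.1 × (1 + 0.0548 × 13.3) / [13.3 × (0.628 × 5.04 − 0.0548) − 1] = 38.21 / 40.37 = 0.9465 mg/L.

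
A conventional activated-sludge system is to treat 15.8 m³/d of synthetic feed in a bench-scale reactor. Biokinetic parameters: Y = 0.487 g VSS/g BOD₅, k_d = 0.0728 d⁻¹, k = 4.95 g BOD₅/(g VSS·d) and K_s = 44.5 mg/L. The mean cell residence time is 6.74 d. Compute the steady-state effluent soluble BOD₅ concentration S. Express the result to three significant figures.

From the Monod/SRT balance for a CMAS, S = K_s·(1+k_d θ_c)/[θ_c·(Y k − k_d) − 1] = 44.5 × (1 + 0.0728 × 6.74) / [6.74 × (0.487 × 4.95 − 0.0728) − 1] = 66.33 / 14.76 = 4.495 mg/L.

S ≈ 4.50 mg/L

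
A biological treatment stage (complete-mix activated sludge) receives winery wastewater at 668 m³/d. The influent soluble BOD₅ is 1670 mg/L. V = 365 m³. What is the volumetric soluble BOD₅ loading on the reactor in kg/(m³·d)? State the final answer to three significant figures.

L_v ≈ 3.06 kg soluble BOD₅/(m³·d)

L_v = Q S₀ / V = 668 × 1670 × 10⁻³ / 365.0 = 3.056 kg/(m³·d).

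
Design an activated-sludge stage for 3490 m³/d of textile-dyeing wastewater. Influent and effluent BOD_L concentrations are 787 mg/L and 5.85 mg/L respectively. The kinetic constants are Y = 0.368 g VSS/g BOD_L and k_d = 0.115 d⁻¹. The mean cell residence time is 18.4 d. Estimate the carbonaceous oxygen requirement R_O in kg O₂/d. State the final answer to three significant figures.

The observed yield is Y_obs = Y/(1 + k_d·θ_c) = 0.368 / (1 + 0.115 × 18.4) = 0.368 / 3.116 = 0.1181 g VSS per g BOD_L removed.
Q·(S₀ − S) = 3490 × (787 − 5.85) × 10⁻³ = 2726 kg/d removed.
Biomass synthesised: P_X = Y_obs × 2726 = 322.0 kg VSS/d.
R_O = Q·(S₀ − S) − 1.42·P_X = 2726 − 1.42 × 322.0 = 2269 kg O₂/d.

R_O ≈ 2270 kg O₂/d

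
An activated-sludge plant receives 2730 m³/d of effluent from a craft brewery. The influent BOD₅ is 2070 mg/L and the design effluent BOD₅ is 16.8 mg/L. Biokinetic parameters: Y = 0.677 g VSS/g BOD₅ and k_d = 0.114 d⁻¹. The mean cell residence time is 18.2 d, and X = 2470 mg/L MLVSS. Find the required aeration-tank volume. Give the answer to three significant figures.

V ≈ 9090 m³

Rearranging the biomass balance for a CMAS with decay, V = Y·Q·ΔS·θ_c / [X·(1+k_d θ_c)] = 0.677 × 2730 × (2070 − 16.8) × 18.2 / [2470 × (1 + 0.114 × 18.2)] = 6.91×10^7 / 7595 = 9094 m³.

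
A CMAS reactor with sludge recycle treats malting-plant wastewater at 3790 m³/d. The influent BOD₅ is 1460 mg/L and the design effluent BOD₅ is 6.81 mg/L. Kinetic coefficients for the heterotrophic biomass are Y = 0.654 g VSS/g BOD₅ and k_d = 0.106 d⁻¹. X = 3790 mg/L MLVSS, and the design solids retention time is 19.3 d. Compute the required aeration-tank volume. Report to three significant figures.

V ≈ 6020 m³

Steady-state biomass mass balance: V·X·(1 + k_d·θ_c) = Y·Q·(S₀ − S)·θ_c, so V = 0.654 × 3790 × (1460 − 6.81) × 19.3 / [3790 × (1 + 0.106 × 19.3)] = 6.95×10^7 / 11544 = 6022 m³.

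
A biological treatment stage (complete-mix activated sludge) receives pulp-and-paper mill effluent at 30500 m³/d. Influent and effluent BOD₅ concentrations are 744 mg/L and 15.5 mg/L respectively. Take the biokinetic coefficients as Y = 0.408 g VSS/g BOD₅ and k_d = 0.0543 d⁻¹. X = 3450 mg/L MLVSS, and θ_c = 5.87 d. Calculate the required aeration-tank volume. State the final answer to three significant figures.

V ≈ 11700 m³

Steady-state biomass mass balance: V·X·(1 + k_d·θ_c) = Y·Q·(S₀ − S)·θ_c, so V = 0.408 × 30500 × (744 − 15.5) × 5.87 / [3450 × (1 + 0.0543 × 5.87)] = 5.32×10^7 / 4550 = 11696 m³.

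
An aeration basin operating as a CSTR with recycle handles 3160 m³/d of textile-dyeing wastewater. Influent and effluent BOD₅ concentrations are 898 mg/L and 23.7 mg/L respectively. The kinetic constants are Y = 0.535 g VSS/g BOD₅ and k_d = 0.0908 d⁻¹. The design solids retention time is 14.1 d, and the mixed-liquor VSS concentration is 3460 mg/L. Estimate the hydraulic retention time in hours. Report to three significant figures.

τ ≈ 20.1 h

Steady-state biomass mass balance: V·X·(1 + k_d·θ_c) = Y·Q·(S₀ − S)·θ_c, so V = 0.535 × 3160 × (898 − 23.7) × 14.1 / [3460 × (1 + 0.0908 × 14.1)] = 2.08×10^7 / 7890 = 2642 m³.
HRT = V/Q = 2642 m³ / 3160 m³·d⁻¹ = 0.8359 d × 24 = 20.06 h.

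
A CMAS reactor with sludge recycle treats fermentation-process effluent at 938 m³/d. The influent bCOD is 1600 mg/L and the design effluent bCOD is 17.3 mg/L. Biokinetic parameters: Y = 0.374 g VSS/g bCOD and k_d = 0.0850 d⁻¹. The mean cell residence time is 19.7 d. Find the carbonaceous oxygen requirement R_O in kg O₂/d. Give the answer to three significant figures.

R_O ≈ 1190 kg O₂/d

The observed yield is Y_obs = Y/(1 + k_d·θ_c) = 0.374 / (1 + 0.0850 × 19.7) = 0.374 / 2.675 = 0.1398 g VSS per g bCOD removed.
Substrate removed = Q·(S₀ − S) = 938 m³/d × (1600 − 17.3) g/m³ = 1.48×10^6 g/d = 1485 kg/d.
P_X = Y_obs·Q·(S₀ − S) = 0.1398 × 1485 = 207.6 kg VSS/d.
Carbonaceous O₂ demand = substrate oxidised − cell-mass equivalent = 1485 − 1.42 × 207.6 = 1190 kg O₂/d.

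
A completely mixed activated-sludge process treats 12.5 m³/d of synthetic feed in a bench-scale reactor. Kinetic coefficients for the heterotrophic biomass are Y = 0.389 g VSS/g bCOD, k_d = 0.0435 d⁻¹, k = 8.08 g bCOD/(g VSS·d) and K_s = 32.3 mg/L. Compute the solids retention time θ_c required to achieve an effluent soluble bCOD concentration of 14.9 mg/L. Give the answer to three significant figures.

Specific growth rate at S = 14.9 mg/L: μ = YkS/(K_s+S) = 0.389·8.08·14.9/(32.3+14.9) = 0.9922 d⁻¹.
Then 1/θ_c = μ − k_d = 0.9922 − 0.0435 = 0.9487 d⁻¹, giving θ_c = 1.054 d.

θ_c ≈ 1.05 d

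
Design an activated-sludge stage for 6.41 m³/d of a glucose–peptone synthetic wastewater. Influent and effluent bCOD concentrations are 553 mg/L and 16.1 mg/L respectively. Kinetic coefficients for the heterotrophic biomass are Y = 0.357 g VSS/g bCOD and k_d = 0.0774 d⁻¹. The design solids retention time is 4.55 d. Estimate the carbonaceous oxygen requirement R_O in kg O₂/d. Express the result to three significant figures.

Correct the yield for decay: Y_obs = Y/(1 + k_d θ_c) = 0.357 / (1 + 0.0774 × 4.55) = 0.357 / 1.352 = 0.2640.
Mass of bCOD removed per day: Q(S₀ − S) = 6.41 × 536.9 g/m³ = 3.442 kg/d.
Net sludge production P_X = 0.2640 × 3.442 = 0.9086 kg VSS/d.
R_O = Q·(S₀ − S) − 1.42·P_X = 3.442 − 1.42 × 0.9086 = 2.151 kg O₂/d.

R_O ≈ 2.15 kg O₂/d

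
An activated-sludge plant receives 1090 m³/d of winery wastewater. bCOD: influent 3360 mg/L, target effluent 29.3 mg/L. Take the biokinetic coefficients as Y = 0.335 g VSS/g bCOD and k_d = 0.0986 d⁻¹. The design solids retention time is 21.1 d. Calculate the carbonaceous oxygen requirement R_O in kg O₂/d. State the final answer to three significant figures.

Y_obs = Y / (1 + k_d θ_c) = 0.335 / (1 + 0.0986 × 21.1) = 0.335 / 3.080 = 0.1087.
Mass of bCOD removed per day: Q(S₀ − S) = 1090 × 3331 g/m³ = 3630 kg/d.
P_X = Y_obs·Q·(S₀ − S) = 0.1087 × 3630 = 394.8 kg VSS/d.
R_O = Q·(S₀ − S) − 1.42·P_X = 3630 − 1.42 × 394.8 = 3070 kg O₂/d.

R_O ≈ 3070 kg O₂/d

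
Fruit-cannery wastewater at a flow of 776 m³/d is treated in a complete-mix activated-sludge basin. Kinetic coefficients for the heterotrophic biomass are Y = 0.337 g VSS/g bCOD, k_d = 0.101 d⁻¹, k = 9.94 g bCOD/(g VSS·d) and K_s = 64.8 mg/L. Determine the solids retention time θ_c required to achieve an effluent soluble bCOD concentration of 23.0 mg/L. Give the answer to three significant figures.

Specific growth rate at S = 23.0 mg/L: μ = YkS/(K_s+S) = 0.337·9.94·23.0/(64.8+23.0) = 0.8775 d⁻¹.
Then 1/θ_c = μ − k_d = 0.8775 − 0.101 = 0.7765 d⁻¹, giving θ_c = 1.288 d.

θ_c ≈ 1.29 d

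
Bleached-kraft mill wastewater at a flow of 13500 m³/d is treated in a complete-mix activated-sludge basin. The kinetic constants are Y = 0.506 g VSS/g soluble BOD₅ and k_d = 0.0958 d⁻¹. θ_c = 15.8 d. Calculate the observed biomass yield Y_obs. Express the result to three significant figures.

Y_obs ≈ 0.201 g VSS/g soluble BOD₅

The observed yield is Y_obs = Y/(1 + k_d·θ_c) = 0.506 / (1 + 0.0958 × 15.8) = 0.506 / 2.514 = 0.2013 g VSS per g soluble BOD₅ removed.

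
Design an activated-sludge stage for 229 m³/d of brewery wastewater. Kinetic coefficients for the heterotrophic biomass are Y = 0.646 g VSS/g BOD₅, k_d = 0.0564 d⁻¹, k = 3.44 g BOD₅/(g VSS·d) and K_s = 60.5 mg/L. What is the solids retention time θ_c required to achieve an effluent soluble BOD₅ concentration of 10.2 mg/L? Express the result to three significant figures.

θ_c ≈ 3.78 d

Specific growth rate at S = 10.2 mg/L: μ = YkS/(K_s+S) = 0.646·3.44·10.2/(60.5+10.2) = 0.3206 d⁻¹.
Then 1/θ_c = μ − k_d = 0.3206 − 0.0564 = 0.2642 d⁻¹, giving θ_c = 3.785 d.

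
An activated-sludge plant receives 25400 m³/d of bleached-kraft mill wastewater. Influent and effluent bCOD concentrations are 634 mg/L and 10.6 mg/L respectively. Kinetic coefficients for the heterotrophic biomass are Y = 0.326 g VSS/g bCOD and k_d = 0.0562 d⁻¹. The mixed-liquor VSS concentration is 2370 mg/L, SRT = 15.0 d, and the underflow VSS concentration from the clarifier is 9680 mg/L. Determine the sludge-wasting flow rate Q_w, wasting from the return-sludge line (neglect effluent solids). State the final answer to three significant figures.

Q_w ≈ 289 m³/d

Steady-state biomass mass balance: V·X·(1 + k_d·θ_c) = Y·Q·(S₀ − S)·θ_c, so V = 0.326 × 25400 × (634 − 10.6) × 15.0 / [2370 × (1 + 0.0562 × 15.0)] = 7.74×10^7 / 4368 = 17727 m³.
Wasting from the return line (neglecting effluent solids): Q_w = V·X / (θ_c·X_r) = 17727 × 2370 / (15.0 × 9680) = 289.3 m³/d.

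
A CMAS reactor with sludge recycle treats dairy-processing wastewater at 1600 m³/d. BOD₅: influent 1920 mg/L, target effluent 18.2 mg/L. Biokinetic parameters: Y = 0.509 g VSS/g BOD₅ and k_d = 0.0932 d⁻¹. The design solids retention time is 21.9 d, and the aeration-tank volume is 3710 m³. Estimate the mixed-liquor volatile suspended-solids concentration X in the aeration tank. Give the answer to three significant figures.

X = Y·Q·ΔS·θ_c / [V·(1 + k_d θ_c)] = 0.509 × 1600 × (1920 − 18.2) × 21.9 / [3710 × (1 + 0.0932 × 21.9)] = 3006 mg/L.

X ≈ 3010 mg/L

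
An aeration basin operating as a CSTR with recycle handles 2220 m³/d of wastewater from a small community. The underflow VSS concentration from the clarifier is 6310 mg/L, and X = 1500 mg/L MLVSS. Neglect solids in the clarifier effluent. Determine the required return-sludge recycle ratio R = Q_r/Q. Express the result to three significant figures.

R = Q_r/Q = X/(X_r − X) = 1500 / (6310 − 1500) = 0.3119.

R ≈ 0.312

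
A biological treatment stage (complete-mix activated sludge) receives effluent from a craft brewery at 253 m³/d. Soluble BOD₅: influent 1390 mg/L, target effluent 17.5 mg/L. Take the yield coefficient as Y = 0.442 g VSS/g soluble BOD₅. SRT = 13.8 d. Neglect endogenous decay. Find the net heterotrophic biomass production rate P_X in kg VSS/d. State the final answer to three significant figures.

No decay correction is needed, so Y_obs = Y = 0.442.
Q·(S₀ − S) = 253 × (1390 − 17.5) × 10⁻³ = 347.2 kg/d removed.
Net biomass production P_X = Y_obs × Q·(S₀ − S) = 0.4420 × 347.2 = 153.5 kg VSS/d.

P_X ≈ 153 kg VSS/d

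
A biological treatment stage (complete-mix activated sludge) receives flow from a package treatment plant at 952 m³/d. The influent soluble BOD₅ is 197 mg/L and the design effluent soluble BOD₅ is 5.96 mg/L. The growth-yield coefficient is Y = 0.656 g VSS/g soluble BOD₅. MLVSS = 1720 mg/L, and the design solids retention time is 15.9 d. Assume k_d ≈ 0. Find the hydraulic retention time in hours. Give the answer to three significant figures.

τ ≈ 27.8 h

With k_d = 0 the design equation reduces to V = Y Q (S₀−S) θ_c / X = 0.656 × 952 × (197 − 5.96) × 15.9 / 1720 = 1103 m³.
τ = V/Q = 1103/952 = 1.159 d, or 27.80 h.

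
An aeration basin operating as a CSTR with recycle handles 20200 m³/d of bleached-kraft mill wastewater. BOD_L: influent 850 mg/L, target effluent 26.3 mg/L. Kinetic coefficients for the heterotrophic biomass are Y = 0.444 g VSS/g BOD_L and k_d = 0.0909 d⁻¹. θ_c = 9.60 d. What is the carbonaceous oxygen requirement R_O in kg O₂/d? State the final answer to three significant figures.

R_O ≈ 11000 kg O₂/d

The observed yield is Y_obs = Y/(1 + k_d·θ_c) = 0.444 / (1 + 0.0909 × 9.60) = 0.444 / 1.873 = 0.2371 g VSS per g BOD_L removed.
Q·(S₀ − S) = 20200 × (850 − 26.3) × 10⁻³ = 16639 kg/d removed.
P_X = Y_obs·Q·(S₀ − S) = 0.2371 × 16639 = 3945 kg VSS/d.
R_O = Q·ΔS − 1.42 P_X = 16639 − 5602 = 11037 kg O₂/d.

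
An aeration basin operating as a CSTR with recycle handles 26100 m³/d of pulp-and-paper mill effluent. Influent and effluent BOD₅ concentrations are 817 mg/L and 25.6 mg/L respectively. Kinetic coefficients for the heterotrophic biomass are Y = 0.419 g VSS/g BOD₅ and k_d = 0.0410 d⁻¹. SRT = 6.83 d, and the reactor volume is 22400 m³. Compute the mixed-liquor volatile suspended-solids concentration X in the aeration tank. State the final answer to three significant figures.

X = Y·Q·ΔS·θ_c / [V·(1 + k_d θ_c)] = 0.419 × 26100 × (817 − 25.6) × 6.83 / [22400 × (1 + 0.0410 × 6.83)] = 2062 mg/L.

X ≈ 2060 mg/L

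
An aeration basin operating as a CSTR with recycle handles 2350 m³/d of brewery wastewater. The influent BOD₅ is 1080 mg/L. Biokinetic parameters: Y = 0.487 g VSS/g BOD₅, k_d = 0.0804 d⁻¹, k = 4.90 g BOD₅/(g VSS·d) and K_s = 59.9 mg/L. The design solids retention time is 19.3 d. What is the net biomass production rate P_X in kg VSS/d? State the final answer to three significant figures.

Effluent substrate depends only on kinetics and SRT: S = K_s(1 + k_d θ_c) / [θ_c(Yk − k_d) − 1] = 59.9 × (1 + 0.0804 × 19.3) / [19.3 × (0.487 × 4.90 − 0.0804) − 1] = 152.8 / 43.50 = 3.513 mg/L.
The observed yield is Y_obs = Y/(1 + k_d·θ_c) = 0.487 / (1 + 0.0804 × 19.3) = 0.487 / 2.552 = 0.1909 g VSS per g BOD₅ removed.
Mass of BOD₅ removed per day: Q(S₀ − S) = 2350 × 1076 g/m³ = 2530 kg/d.
Net biomass production P_X = Y_obs × Q·(S₀ − S) = 0.1909 × 2530 = 482.8 kg VSS/d.

P_X ≈ 483 kg VSS/d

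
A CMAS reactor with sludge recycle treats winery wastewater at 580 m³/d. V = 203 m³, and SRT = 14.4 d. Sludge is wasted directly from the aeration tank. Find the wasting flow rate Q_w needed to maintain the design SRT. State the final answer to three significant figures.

With mixed-liquor wasting, θ_c = V/Q_w, so Q_w = V/θ_c = 203.0/14.4 = 14.10 m³/d.

Q_w ≈ 14.1 m³/d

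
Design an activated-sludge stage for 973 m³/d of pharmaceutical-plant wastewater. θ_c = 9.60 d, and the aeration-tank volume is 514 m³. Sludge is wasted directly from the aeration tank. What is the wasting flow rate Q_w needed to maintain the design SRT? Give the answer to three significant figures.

Q_w ≈ 53.5 m³/d

For wasting at MLVSS concentration, Q_w = V/θ_c = 514.0/9.60 = 53.54 m³/d.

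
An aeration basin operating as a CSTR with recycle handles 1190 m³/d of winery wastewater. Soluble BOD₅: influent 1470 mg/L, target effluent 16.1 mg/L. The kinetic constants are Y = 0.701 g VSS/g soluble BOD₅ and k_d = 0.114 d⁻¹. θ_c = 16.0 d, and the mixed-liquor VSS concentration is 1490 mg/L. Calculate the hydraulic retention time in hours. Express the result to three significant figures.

Rearranging the biomass balance for a CMAS with decay, V = Y·Q·ΔS·θ_c / [X·(1+k_d θ_c)] = 0.701 × 1190 × (1470 − 16.1) × 16.0 / [1490 × (1 + 0.114 × 16.0)] = 1.94×10^7 / 4208 = 4612 m³.
τ = V/Q = 4612/1190 = 3.875 d, or 93.01 h.

τ ≈ 93.0 h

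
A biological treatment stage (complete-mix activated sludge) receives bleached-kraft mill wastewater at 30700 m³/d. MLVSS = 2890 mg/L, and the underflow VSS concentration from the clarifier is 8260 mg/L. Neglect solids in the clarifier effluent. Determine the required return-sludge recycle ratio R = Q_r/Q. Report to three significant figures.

R ≈ 0.538

Mass balance around the secondary clarifier (neglecting effluent solids): R = X / (X_r − X) = 2890 / (8260 − 2890) = 0.5382.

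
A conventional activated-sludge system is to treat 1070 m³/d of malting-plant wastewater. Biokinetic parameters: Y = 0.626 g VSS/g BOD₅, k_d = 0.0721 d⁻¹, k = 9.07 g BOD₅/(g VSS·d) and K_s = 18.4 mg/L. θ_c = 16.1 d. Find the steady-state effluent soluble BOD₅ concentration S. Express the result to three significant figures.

From the Monod/SRT balance for a CMAS, S = K_s·(1+k_d θ_c)/[θ_c·(Y k − k_d) − 1] = 18.4 × (1 + 0.0721 × 16.1) / [16.1 × (0.626 × 9.07 − 0.0721) − 1] = 39.76 / 89.25 = 0.4455 mg/L.

S ≈ 0.445 mg/L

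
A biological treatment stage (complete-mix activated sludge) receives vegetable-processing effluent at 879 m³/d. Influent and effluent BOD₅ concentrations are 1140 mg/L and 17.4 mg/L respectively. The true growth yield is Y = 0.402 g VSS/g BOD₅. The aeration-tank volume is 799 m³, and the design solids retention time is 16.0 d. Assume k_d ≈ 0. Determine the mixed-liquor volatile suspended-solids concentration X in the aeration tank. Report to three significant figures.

X ≈ 7940 mg/L

X = Y·Q·ΔS·θ_c / V = 0.402 × 879 × (1140 − 17.4) × 16.0 / 799 = 7944 mg/L.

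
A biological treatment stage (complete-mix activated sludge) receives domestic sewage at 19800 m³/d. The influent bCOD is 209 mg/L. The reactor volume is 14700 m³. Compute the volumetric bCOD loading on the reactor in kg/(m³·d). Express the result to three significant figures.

L_v ≈ 0.282 kg bCOD/(m³·d)

Volumetric loading L_v = Q·S₀ / V = 19800 × 209 g/m³ / 14700 m³ = 281.5 g/(m³·d) = 0.2815 kg bCOD/(m³·d).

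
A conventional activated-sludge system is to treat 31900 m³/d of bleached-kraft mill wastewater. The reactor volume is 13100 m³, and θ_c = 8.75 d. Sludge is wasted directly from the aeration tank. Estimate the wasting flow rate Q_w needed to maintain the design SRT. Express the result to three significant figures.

Wasting from the aeration tank: Q_w = V / θ_c = 13100 / 8.75 = 1497 m³/d.

Q_w ≈ 1500 m³/d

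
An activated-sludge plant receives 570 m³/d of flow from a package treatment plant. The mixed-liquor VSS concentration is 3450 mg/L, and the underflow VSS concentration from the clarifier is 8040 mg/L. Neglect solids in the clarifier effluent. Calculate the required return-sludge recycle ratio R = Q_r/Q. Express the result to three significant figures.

R ≈ 0.752

Solids balance on the clarifier gives (1+R)X = R·X_r, so R = X/(X_r − X) = 3450 / (8040 − 3450) = 0.7516.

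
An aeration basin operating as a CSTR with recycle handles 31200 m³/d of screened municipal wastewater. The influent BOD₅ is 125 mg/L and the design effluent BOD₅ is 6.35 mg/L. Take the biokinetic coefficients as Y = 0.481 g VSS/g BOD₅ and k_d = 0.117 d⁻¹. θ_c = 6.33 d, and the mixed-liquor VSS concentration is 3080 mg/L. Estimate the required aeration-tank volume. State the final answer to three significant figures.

V ≈ 2100 m³

From the SRT design equation V = Y Q (S₀−S) θ_c / [X (1 + k_d θ_c)] = 0.481 × 31200 × (125 − 6.35) × 6.33 / [3080 × (1 + 0.117 × 6.33)] = 1.13×10^7 / 5361 = 2102 m³.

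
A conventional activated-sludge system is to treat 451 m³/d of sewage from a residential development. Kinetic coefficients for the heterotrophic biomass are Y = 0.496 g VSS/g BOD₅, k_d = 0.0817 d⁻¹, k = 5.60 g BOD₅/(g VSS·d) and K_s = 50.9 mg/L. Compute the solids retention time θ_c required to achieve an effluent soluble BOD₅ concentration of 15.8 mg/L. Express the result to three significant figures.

From 1/θ_c = Y·k·S/(K_s + S) − k_d: Y·k·S/(K_s+S) = 0.496 × 5.60 × 15.8 / (50.9 + 15.8) = 0.6580 d⁻¹.
1/θ_c = 0.6580 − 0.0817 = 0.5763 d⁻¹, so θ_c = 1.735 d.

θ_c ≈ 1.74 d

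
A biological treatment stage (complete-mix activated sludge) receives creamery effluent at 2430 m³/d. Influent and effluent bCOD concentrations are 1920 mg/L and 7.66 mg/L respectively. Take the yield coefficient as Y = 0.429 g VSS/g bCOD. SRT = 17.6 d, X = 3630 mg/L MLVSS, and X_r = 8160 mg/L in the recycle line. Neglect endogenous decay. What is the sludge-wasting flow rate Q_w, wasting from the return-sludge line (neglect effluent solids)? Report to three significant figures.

Biomass mass balance (decay neglected): V·X = Y·Q·(S₀ − S)·θ_c, so V = 0.429 × 2430 × (1920 − 7.66) × 17.6 / 3630 = 9666 m³.
Q_w = (V·X)/(θ_c X_r) = 9666 × 3630 / (17.6 × 8160) = 244.3 m³/d.

Q_w ≈ 244 m³/d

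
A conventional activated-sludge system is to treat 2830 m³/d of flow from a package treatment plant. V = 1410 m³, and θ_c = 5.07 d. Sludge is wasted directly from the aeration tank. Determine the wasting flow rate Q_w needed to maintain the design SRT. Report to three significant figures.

For wasting at MLVSS concentration, Q_w = V/θ_c = 1410/5.07 = 278.1 m³/d.

Q_w ≈ 278 m³/d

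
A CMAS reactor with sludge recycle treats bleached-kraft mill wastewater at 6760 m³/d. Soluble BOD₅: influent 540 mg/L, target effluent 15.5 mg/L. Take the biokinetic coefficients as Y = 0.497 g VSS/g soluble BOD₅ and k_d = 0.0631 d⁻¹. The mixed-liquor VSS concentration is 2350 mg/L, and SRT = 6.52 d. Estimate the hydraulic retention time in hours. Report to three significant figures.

From the SRT design equation V = Y Q (S₀−S) θ_c / [X (1 + k_d θ_c)] = 0.497 × 6760 × (540 − 15.5) × 6.52 / [2350 × (1 + 0.0631 × 6.52)] = 1.15×10^7 / 3317 = 3464 m³.
τ = V/Q = 3464/6760 = 0.5124 d, or 12.30 h.

τ ≈ 12.3 h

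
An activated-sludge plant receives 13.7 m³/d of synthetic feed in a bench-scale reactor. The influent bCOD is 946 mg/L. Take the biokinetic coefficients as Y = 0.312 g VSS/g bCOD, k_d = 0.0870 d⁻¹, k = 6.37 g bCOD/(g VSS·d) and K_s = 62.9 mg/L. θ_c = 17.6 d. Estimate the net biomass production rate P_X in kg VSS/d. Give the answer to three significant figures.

P_X ≈ 1.59 kg VSS/d

Effluent substrate depends only on kinetics and SRT: S = K_s(1 + k_d θ_c) / [θ_c(Yk − k_d) − 1] = 62.9 × (1 + 0.0870 × 17.6) / [17.6 × (0.312 × 6.37 − 0.0870) − 1] = 159.2 / 32.45 = 4.907 mg/L.
The observed yield is Y_obs = Y/(1 + k_d·θ_c) = 0.312 / (1 + 0.0870 × 17.6) = 0.312 / 2.531 = 0.1233 g VSS per g bCOD removed.
Q·(S₀ − S) = 13.7 × (946 − 4.91) × 10⁻³ = 12.89 kg/d removed.
So the net sludge growth is P_X = 0.1233 × 12.89 = 1.589 kg VSS/d.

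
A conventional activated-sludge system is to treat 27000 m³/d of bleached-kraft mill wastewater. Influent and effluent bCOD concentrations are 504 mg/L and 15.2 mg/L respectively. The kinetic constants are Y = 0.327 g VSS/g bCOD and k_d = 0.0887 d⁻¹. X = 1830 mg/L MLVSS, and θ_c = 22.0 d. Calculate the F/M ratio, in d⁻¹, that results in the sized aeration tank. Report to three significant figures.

Rearranging the biomass balance for a CMAS with decay, V = Y·Q·ΔS·θ_c / [X·(1+k_d θ_c)] = 0.327 × 27000 × (504 − 15.2) × 22.0 / [1830 × (1 + 0.0887 × 22.0)] = 9.49×10^7 / 5401 = 17579 m³.
F/M = Q·S₀ / (V·X) = 27000 × 504 / (17579 × 1830) = 0.4230 g bCOD·(g VSS·d)⁻¹.

F/M ≈ 0.423 d⁻¹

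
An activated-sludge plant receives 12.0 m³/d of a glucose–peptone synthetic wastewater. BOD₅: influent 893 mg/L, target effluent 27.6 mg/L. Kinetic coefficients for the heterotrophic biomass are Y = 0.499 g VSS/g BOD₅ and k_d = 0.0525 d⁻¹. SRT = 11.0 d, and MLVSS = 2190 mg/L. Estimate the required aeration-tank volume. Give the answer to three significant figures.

Steady-state biomass mass balance: V·X·(1 + k_d·θ_c) = Y·Q·(S₀ − S)·θ_c, so V = 0.499 × 12.0 × (893 − 27.6) × 11.0 / [2190 × (1 + 0.0525 × 11.0)] = 5.7×10^4 / 3455 = 16.50 m³.

V ≈ 16.5 m³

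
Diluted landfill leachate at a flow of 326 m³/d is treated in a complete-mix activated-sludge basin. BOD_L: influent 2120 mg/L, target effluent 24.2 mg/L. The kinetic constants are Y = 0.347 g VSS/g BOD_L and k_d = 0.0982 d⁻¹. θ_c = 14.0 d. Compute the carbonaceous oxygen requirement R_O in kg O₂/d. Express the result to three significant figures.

R_O ≈ 541 kg O₂/d

Correct the yield for decay: Y_obs = Y/(1 + k_d θ_c) = 0.347 / (1 + 0.0982 × 14.0) = 0.347 / 2.375 = 0.1461.
Substrate removed = Q·(S₀ − S) = 326 m³/d × (2120 − 24.2) g/m³ = 6.83×10^5 g/d = 683.2 kg/d.
Net sludge production P_X = 0.1461 × 683.2 = 99.83 kg VSS/d.
R_O = Q·(S₀ − S) − 1.42·P_X = 683.2 − 1.42 × 99.83 = 541.5 kg O₂/d.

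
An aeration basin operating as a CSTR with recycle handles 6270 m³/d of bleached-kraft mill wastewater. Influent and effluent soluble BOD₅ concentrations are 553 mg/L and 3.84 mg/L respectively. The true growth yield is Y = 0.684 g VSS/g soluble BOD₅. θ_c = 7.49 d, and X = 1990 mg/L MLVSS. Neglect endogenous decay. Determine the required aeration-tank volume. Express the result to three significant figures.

With k_d = 0 the design equation reduces to V = Y Q (S₀−S) θ_c / X = 0.684 × 6270 × (553 − 3.84) × 7.49 / 1990 = 8864 m³.

V ≈ 8860 m³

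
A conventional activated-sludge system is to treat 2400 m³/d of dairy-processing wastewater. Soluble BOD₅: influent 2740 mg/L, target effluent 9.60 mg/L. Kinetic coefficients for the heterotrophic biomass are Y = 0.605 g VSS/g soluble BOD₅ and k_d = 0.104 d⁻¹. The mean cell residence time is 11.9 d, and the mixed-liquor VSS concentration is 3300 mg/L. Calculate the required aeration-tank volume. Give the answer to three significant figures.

V ≈ 6390 m³

Steady-state biomass mass balance: V·X·(1 + k_d·θ_c) = Y·Q·(S₀ − S)·θ_c, so V = 0.605 × 2400 × (2740 − 9.60) × 11.9 / [3300 × (1 + 0.104 × 11.9)] = 4.72×10^7 / 7384 = 6389 m³.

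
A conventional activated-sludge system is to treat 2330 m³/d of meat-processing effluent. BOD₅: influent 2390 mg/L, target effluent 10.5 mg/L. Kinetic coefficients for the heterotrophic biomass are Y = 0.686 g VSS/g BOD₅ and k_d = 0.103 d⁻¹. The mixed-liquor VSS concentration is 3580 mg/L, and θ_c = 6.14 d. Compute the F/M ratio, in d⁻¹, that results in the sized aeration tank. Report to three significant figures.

F/M ≈ 0.389 d⁻¹

From the SRT design equation V = Y Q (S₀−S) θ_c / [X (1 + k_d θ_c)] = 0.686 × 2330 × (2390 − 10.5) × 6.14 / [3580 × (1 + 0.103 × 6.14)] = 2.34×10^7 / 5844 = 3996 m³.
F/M = applied load / biomass = Q·S₀/(V·X) = 2330 × 2390 / (3996 × 3580) = 0.3893 d⁻¹.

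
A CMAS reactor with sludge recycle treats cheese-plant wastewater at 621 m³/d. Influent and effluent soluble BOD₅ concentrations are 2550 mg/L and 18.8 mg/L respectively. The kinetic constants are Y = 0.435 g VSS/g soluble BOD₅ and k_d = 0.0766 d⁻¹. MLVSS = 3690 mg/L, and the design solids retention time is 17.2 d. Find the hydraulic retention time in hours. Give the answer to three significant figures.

Rearranging the biomass balance for a CMAS with decay, V = Y·Q·ΔS·θ_c / [X·(1+k_d θ_c)] = 0.435 × 621 × (2550 − 18.8) × 17.2 / [3690 × (1 + 0.0766 × 17.2)] = 1.18×10^7 / 8552 = 1375 m³.
HRT = V/Q = 1375 m³ / 621 m³·d⁻¹ = 2.215 d × 24 = 53.15 h.

τ ≈ 53.2 h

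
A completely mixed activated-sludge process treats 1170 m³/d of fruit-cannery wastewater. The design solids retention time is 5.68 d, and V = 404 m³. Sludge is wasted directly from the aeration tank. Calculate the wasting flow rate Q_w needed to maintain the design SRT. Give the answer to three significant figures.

Q_w ≈ 71.1 m³/d

With mixed-liquor wasting, θ_c = V/Q_w, so Q_w = V/θ_c = 404.0/5.68 = 71.13 m³/d.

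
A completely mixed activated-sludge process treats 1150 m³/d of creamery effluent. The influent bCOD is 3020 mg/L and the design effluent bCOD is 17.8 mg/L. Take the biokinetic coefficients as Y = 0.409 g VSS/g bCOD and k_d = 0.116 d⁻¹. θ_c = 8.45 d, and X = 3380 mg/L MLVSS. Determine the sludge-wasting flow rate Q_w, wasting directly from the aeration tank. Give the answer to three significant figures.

Q_w ≈ 211 m³/d

Rearranging the biomass balance for a CMAS with decay, V = Y·Q·ΔS·θ_c / [X·(1+k_d θ_c)] = 0.409 × 1150 × (3020 − 17.8) × 8.45 / [3380 × (1 + 0.116 × 8.45)] = 1.19×10^7 / 6693 = 1783 m³.
With mixed-liquor wasting, θ_c = V/Q_w, so Q_w = V/θ_c = 1783/8.45 = 211.0 m³/d.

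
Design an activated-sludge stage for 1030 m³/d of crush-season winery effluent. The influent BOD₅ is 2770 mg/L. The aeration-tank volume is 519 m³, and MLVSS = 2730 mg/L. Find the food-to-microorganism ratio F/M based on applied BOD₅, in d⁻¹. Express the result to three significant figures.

F/M ≈ 2.01 d⁻¹

F/M = applied load / biomass = Q·S₀/(V·X) = 1030 × 2770 / (519.0 × 2730) = 2.014 d⁻¹.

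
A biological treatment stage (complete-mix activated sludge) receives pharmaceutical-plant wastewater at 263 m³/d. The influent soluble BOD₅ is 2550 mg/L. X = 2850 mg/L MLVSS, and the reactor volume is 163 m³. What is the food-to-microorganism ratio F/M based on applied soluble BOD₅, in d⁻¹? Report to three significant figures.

F/M ≈ 1.44 d⁻¹

F/M = applied load / biomass = Q·S₀/(V·X) = 263 × 2550 / (163.0 × 2850) = 1.444 d⁻¹.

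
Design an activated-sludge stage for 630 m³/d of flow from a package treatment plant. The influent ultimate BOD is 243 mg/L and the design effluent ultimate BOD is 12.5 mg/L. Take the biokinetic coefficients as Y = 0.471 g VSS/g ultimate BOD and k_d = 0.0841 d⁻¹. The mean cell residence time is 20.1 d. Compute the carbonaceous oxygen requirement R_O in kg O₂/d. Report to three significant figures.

The observed yield is Y_obs = Y/(1 + k_d·θ_c) = 0.471 / (1 + 0.0841 × 20.1) = 0.471 / 2.690 = 0.1751 g VSS per g ultimate BOD removed.
Mass of ultimate BOD removed per day: Q(S₀ − S) = 630 × 230.5 g/m³ = 145.2 kg/d.
Biomass synthesised: P_X = Y_obs × 145.2 = 25.42 kg VSS/d.
R_O = Q·ΔS − 1.42 P_X = 145.2 − 36.10 = 109.1 kg O₂/d.

R_O ≈ 109 kg O₂/d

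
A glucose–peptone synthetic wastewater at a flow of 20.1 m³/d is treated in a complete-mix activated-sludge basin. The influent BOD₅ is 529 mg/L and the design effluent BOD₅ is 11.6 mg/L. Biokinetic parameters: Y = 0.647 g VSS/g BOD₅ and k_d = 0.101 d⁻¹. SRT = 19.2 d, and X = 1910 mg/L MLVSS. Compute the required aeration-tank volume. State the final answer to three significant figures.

Rearranging the biomass balance for a CMAS with decay, V = Y·Q·ΔS·θ_c / [X·(1+k_d θ_c)] = 0.647 × 20.1 × (529 − 11.6) × 19.2 / [1910 × (1 + 0.101 × 19.2)] = 1.29×10^5 / 5614 = 23.01 m³.

V ≈ 23.0 m³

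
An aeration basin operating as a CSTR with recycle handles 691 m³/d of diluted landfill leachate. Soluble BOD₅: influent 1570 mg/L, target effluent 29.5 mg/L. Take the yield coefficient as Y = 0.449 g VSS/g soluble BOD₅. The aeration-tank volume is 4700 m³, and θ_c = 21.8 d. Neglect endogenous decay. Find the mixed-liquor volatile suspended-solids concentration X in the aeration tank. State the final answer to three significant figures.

X = Y·Q·ΔS·θ_c / V = 0.449 × 691 × (1570 − 29.5) × 21.8 / 4700 = 2217 mg/L.

X ≈ 2220 mg/L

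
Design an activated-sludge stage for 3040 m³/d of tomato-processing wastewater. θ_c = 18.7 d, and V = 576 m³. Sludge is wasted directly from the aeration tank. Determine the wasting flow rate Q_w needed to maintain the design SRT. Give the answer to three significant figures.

For wasting at MLVSS concentration, Q_w = V/θ_c = 576.0/18.7 = 30.80 m³/d.

Q_w ≈ 30.8 m³/d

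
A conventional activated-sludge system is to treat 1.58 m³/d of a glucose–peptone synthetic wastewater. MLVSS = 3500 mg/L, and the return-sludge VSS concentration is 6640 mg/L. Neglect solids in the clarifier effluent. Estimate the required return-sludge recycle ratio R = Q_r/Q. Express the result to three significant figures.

R ≈ 1.11

Solids balance on the clarifier gives (1+R)X = R·X_r, so R = X/(X_r − X) = 3500 / (6640 − 3500) = 1.115.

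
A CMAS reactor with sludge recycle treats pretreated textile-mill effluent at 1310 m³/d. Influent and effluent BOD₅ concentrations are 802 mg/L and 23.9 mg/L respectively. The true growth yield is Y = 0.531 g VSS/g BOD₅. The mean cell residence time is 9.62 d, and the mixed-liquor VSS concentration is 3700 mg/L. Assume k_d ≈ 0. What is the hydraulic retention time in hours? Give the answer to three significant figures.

τ ≈ 25.8 h

With k_d = 0 the design equation reduces to V = Y Q (S₀−S) θ_c / X = 0.531 × 1310 × (802 − 23.9) × 9.62 / 3700 = 1407 m³.
Hydraulic retention time τ = V/Q = 1407 / 1310 = 1.074 d = 25.78 h.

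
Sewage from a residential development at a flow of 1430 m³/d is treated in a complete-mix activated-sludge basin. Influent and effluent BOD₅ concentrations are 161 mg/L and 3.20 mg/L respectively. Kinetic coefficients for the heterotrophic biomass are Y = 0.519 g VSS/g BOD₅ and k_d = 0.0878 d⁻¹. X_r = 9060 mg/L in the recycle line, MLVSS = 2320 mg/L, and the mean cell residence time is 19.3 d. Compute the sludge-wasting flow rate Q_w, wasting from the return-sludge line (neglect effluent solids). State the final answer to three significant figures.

From the SRT design equation V = Y Q (S₀−S) θ_c / [X (1 + k_d θ_c)] = 0.519 × 1430 × (161 − 3.20) × 19.3 / [2320 × (1 + 0.0878 × 19.3)] = 2.26×10^6 / 6251 = 361.6 m³.
Wasting from the return line (neglecting effluent solids): Q_w = V·X / (θ_c·X_r) = 361.6 × 2320 / (19.3 × 9060) = 4.797 m³/d.

Q_w ≈ 4.80 m³/d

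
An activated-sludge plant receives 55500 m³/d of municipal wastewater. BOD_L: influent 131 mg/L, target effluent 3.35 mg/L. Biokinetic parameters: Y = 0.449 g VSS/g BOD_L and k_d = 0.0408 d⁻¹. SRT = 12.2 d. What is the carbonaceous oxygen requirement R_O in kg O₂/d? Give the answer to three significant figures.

R_O ≈ 4070 kg O₂/d

The observed yield is Y_obs = Y/(1 + k_d·θ_c) = 0.449 / (1 + 0.0408 × 12.2) = 0.449 / 1.498 = 0.2998 g VSS per g BOD_L removed.
Substrate removed = Q·(S₀ − S) = 55500 m³/d × (131 − 3.35) g/m³ = 7.08×10^6 g/d = 7085 kg/d.
P_X = Y_obs·Q·(S₀ − S) = 0.2998 × 7085 = 2124 kg VSS/d.
R_O = Q·ΔS − 1.42 P_X = 7085 − 3016 = 4069 kg O₂/d.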